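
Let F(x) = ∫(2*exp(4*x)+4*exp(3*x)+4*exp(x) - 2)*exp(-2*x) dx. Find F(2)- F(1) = -(-exp(-1) + 2 + E)^2 + (-exp(-2) + 2 + exp(2))^2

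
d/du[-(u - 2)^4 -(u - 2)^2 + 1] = -4*u^3 + 24*u^2 - 50*u + 36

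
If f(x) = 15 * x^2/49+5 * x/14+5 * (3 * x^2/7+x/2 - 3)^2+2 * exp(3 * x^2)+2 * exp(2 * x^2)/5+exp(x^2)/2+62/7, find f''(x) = 72*x^2*exp(3*x^2) + 32*x^2*exp(2*x^2)/5 + 2*x^2*exp(x^2) + 540*x^2/49 + 90*x/7 + 12*exp(3*x^2) + 8*exp(2*x^2)/5 + exp(x^2) - 2215/98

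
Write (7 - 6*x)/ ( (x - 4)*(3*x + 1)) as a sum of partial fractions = -27/(13*(3*x + 1)) - 17/(13*(x - 4))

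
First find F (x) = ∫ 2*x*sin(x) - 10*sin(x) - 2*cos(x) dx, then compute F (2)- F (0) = -10 + 6*cos(2)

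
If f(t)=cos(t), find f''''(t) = cos(t)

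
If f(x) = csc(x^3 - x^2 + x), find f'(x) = (-3*x^2 + 2*x - 1)*cos(x*(x^2 - x + 1))/sin(x*(x^2 - x + 1))^2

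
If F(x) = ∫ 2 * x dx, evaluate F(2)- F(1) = 3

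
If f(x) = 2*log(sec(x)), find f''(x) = 2/cos(x)^2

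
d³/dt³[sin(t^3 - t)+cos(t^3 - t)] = sqrt(2)*(-27*t^6*sin(-t^3 + t + pi/4) + 27*t^4*cos(t^3 - t + pi/4) - 54*t^3*sin(t^3 - t + pi/4) - 9*t^2*sin(-t^3 + t + pi/4) + 18*t*cos(-t^3 + t + pi/4) + 7*cos(t^3 - t + pi/4))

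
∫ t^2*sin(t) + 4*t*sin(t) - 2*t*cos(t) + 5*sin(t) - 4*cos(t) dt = (-(t + 2)^2 - 1)*cos(t) + C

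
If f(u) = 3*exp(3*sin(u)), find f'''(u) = 9*(-9*sin(u) + 9*cos(u)^2 - 1)*exp(3*sin(u))*cos(u)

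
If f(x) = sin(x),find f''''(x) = sin(x)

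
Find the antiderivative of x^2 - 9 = x^3/3 - 9*x + C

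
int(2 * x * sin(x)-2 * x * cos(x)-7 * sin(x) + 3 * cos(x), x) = -sqrt(2)*(2*x - 5)*sin(x + pi/4) + C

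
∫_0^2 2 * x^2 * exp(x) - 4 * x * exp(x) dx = -8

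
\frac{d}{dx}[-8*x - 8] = -8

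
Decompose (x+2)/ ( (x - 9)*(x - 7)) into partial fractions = -9/(2*(x - 7)) + 11/(2*(x - 9))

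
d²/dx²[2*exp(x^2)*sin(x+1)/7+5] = 2*(4*x^2*sin(x + 1) + 4*x*cos(x + 1) + sin(x + 1))*exp(x^2)/7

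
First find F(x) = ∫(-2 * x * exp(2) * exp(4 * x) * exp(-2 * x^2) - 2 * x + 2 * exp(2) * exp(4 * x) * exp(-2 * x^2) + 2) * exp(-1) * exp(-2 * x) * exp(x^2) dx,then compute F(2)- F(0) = 0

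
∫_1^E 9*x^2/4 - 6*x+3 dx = -3/4 + 3*E*(-2 + E)^2/4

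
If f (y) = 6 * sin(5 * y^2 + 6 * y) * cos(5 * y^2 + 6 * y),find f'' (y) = -1200*y^2*sin(2*y*(5*y + 6)) - 1440*y*sin(2*y*(5*y + 6)) - 60*sin(y*(5*y + 6))^2 - 432*sin(2*y*(5*y + 6)) + 60*cos(y*(5*y + 6))^2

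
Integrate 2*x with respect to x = x^2 + C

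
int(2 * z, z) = z^2 + C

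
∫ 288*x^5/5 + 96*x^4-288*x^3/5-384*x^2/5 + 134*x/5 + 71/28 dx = 48*x^6/5 + 96*x^5/5 - 72*x^4/5 - 128*x^3/5 + 67*x^2/5 + 71*x/28 + C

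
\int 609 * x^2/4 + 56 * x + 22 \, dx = 203*x^3/4 + 28*x^2 + 22*x + C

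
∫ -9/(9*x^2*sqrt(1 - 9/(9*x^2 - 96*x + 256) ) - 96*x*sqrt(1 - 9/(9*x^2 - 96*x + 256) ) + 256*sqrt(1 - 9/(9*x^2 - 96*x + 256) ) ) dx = asec(16/3 - x) + C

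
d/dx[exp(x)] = exp(x)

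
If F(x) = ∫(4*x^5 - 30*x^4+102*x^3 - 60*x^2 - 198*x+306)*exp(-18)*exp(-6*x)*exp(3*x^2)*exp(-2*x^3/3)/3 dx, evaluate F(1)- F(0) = -65*exp(-65/3)/3 + 18*exp(-18)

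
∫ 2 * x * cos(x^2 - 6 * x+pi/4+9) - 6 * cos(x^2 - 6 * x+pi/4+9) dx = sin((x - 3)^2 + pi/4) + C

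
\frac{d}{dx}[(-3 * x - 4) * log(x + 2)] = (-3*x*log(x + 2) - 3*x - 6*log(x + 2) - 4)/(x + 2)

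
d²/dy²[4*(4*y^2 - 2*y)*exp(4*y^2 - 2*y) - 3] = 1024*y^4*exp(4*y^2 - 2*y) - 1024*y^3*exp(4*y^2 - 2*y) + 960*y^2*exp(4*y^2 - 2*y) - 352*y*exp(4*y^2 - 2*y) + 64*exp(4*y^2 - 2*y)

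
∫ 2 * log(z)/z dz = log(z)^2 + C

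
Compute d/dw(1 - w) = -1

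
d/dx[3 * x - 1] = 3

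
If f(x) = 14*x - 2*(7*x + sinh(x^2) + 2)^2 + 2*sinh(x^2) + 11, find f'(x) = -56*x^2*cosh(x^2) - 4*x*sinh(2*x^2) - 12*x*cosh(x^2) - 196*x - 28*sinh(x^2) - 42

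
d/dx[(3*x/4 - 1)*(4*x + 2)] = 6*x - 5/2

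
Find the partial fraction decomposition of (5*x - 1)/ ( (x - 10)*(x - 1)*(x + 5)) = -13/(45*(x + 5)) - 2/(27*(x - 1)) + 49/(135*(x - 10))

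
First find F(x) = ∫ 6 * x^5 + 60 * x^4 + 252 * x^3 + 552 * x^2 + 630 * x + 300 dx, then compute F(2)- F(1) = 3913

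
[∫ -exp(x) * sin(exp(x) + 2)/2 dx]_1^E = cos(2 + exp(E))/2 - cos(2 + E)/2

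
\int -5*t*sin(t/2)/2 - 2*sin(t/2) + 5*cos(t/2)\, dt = (5*t + 4)*cos(t/2) + C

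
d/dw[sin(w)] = cos(w)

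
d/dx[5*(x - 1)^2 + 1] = 10*x - 10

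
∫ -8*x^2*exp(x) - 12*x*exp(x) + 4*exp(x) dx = 4*x*(1 - 2*x)*exp(x) + C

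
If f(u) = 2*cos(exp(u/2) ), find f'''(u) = exp(3*u/2)*sin(exp(u/2))/4 - exp(u/2)*sin(exp(u/2))/4 - 3*exp(u)*cos(exp(u/2))/4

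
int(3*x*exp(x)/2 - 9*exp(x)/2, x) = 3*(x - 4)*exp(x)/2 + C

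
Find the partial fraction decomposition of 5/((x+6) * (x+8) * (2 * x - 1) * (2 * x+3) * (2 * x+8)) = -1/(117*(2*x + 3)) + 5/(1989*(2*x - 1)) + 5/(3536*(x + 8)) - 5/(936*(x + 6)) + 1/(144*(x + 4))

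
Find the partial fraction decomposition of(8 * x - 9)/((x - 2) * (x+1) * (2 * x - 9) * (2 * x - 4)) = 108/(275*(2*x - 9)) + 17/(198*(x + 1)) - 127/(450*(x - 2)) - 7/(30*(x - 2)^2)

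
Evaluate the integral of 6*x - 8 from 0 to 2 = -4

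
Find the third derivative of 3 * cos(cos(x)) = -3*(sin(x)^2*sin(cos(x)) + sin(cos(x)) + 3*cos(x)*cos(cos(x)))*sin(x)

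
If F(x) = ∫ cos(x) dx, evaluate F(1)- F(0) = sin(1)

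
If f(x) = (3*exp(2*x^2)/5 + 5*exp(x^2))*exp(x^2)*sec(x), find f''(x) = (108*x^2*exp(x^2)/5 + 80*x^2 + 36*x*exp(x^2)*sin(x)/(5*cos(x)) + 40*x*sin(x)/cos(x) + 3*exp(x^2) + 6*exp(x^2)/(5*cos(x)^2) + 15 + 10/cos(x)^2)*exp(2*x^2)/cos(x)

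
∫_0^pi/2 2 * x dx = pi^2/4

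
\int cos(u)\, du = sin(u) + C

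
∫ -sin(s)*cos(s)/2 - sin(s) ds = (cos(s) + 2)^2/4 + C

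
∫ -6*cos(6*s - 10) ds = -sin(6*s - 10) + C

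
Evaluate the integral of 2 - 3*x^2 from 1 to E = -exp(3) - 1 + 2*E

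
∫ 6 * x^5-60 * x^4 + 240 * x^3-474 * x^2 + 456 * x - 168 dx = x^6 - 12*x^5 + 60*x^4 - 158*x^3 + 228*x^2 - 168*x + C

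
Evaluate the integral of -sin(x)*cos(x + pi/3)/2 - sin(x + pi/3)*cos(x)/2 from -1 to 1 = -sqrt(3)*sin(2)/4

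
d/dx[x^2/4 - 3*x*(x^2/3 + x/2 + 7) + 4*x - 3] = -3*x^2 - 5*x/2 - 17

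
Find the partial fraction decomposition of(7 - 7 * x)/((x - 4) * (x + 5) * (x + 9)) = 35/(26*(x + 9)) - 7/(6*(x + 5)) - 7/(39*(x - 4))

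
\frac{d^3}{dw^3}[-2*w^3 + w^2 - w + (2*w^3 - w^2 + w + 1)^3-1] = 4032*w^6 - 4032*w^5 + 3780*w^4 - 120*w^3 - 180*w^2 + 288*w - 6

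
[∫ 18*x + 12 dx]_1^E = -25 + (2 + 3*E)^2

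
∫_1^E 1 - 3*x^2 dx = E - exp(3)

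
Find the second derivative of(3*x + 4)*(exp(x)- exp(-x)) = (3*x*exp(2*x) - 3*x + 10*exp(2*x) + 2)*exp(-x)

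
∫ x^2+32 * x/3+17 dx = x^3/3 + 16*x^2/3 + 17*x + C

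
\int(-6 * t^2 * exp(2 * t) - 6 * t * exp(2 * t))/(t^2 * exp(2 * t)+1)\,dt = -3*log(t^2*exp(2*t) + 1) + C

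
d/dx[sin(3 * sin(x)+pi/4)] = 3*cos(x)*cos(3*sin(x) + pi/4)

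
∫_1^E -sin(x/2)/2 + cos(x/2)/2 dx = -cos(1/2) - sin(1/2) + cos(E/2) + sin(E/2)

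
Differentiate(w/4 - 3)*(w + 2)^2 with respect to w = 3*w^2/4 - 4*w - 11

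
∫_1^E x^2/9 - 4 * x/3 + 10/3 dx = -2*E/3 + (-2 + E/3)^3 + 143/27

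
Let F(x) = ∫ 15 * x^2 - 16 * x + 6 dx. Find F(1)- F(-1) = 22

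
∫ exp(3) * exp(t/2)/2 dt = exp(t/2 + 3) + C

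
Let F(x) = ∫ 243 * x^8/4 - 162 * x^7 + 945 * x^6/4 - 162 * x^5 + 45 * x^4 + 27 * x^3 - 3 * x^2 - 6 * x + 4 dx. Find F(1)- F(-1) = 105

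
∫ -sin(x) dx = cos(x) + C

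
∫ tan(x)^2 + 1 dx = tan(x) + C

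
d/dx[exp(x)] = exp(x)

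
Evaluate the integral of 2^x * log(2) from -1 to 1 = 3/2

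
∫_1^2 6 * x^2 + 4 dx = 18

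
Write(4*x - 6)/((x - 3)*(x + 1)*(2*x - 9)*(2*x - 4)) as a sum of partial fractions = 16/(55*(2*x - 9)) + 5/(132*(x + 1)) + 1/(15*(x - 2)) - 1/(4*(x - 3))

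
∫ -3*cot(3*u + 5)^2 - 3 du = cot(3*u + 5) + C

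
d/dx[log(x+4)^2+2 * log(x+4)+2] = (2*log(x + 4) + 2)/(x + 4)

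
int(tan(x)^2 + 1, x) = tan(x) + C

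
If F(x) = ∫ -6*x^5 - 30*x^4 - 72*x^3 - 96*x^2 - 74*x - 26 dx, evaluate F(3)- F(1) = -4800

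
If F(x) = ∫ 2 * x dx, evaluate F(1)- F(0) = 1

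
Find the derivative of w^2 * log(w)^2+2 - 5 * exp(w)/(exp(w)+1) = (2*w*exp(2*w)*log(w)^2 + 2*w*exp(2*w)*log(w) + 4*w*exp(w)*log(w)^2 + 4*w*exp(w)*log(w) + 2*w*log(w)^2 + 2*w*log(w) - 5*exp(w))/(exp(2*w) + 2*exp(w) + 1)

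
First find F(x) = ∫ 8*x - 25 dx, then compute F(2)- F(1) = -13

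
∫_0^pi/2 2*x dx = pi^2/4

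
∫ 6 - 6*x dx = -3*x^2 + 6*x + C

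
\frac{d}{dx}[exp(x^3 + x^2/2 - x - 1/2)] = 3*x^2*exp(x^3 + x^2/2 - x - 1/2) + x*exp(x^3 + x^2/2 - x - 1/2) - exp(x^3 + x^2/2 - x - 1/2)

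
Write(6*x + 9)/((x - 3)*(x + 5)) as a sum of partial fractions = 21/(8*(x + 5)) + 27/(8*(x - 3))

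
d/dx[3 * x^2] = 6*x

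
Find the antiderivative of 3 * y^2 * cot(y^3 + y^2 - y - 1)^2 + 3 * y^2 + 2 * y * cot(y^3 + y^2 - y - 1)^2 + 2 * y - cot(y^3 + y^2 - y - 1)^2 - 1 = -cot(y^3 + y^2 - y - 1) + C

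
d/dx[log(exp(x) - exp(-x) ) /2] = (exp(2*x) + 1)/(2*exp(2*x) - 2)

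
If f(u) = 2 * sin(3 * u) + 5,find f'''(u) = -54*cos(3*u)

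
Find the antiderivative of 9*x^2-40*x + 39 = 3*x^3 - 20*x^2 + 39*x + C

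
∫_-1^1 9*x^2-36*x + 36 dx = 78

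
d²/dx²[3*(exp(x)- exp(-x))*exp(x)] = 12*exp(2*x)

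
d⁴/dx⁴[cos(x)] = cos(x)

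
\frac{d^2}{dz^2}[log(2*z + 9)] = -4/(4*z^2 + 36*z + 81)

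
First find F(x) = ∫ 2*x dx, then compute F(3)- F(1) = 8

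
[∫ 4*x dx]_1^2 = 6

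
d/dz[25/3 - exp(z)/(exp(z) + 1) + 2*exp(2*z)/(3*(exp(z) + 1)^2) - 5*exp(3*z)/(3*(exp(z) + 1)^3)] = (-14*exp(3*z) - 2*exp(2*z) - 3*exp(z))/(3*exp(4*z) + 12*exp(3*z) + 18*exp(2*z) + 12*exp(z) + 3)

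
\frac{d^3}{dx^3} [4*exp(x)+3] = 4*exp(x)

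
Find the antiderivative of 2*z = z^2 + C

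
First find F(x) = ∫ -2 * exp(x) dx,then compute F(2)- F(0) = 2 - 2*exp(2)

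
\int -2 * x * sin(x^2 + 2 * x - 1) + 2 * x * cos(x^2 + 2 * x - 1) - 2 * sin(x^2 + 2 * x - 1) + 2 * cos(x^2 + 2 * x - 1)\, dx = sin((x + 1)^2 - 2) + cos((x + 1)^2 - 2) + C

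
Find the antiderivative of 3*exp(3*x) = exp(3*x) + C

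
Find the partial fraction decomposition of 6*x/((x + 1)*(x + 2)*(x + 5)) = -5/(2*(x + 5)) + 4/(x + 2) - 3/(2*(x + 1))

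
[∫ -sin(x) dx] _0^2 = -1 + cos(2)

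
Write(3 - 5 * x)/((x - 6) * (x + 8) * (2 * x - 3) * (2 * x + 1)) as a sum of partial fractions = 11/(390*(2*x + 1)) + 1/(38*(2*x - 3)) - 43/(3990*(x + 8)) - 3/(182*(x - 6))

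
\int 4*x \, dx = 2*x^2 + C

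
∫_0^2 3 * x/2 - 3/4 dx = 3/2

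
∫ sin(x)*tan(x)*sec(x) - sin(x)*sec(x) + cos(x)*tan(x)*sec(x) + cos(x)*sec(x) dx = tan(x) + C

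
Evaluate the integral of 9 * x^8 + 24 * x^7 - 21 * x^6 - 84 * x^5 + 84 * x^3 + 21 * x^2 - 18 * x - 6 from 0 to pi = 1 + (-2*pi - 1 + pi^2 + pi^3)^3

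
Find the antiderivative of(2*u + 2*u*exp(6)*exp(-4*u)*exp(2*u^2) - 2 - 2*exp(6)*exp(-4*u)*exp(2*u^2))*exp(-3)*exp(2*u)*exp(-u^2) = 2*sinh(u^2 - 2*u + 3) + C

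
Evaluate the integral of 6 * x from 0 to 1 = 3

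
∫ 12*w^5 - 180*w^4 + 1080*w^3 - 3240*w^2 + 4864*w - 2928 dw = 2*w^6 - 36*w^5 + 270*w^4 - 1080*w^3 + 2432*w^2 - 2928*w + C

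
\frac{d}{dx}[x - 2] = 1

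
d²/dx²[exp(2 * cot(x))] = 4*((-1 + sin(x)^(-2))^2 - 1 + 2/sin(x)^2 + cos(x)/sin(x)^3)*exp(2/tan(x))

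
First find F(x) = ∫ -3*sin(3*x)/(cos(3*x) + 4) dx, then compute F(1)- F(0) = -log(5) + log(cos(3) + 4)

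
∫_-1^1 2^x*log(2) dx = 3/2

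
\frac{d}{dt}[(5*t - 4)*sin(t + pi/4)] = 5*t*cos(t + pi/4) + 5*sin(t + pi/4) - 4*cos(t + pi/4)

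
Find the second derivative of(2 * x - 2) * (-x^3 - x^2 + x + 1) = 8 - 24*x^2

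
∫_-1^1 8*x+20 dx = 40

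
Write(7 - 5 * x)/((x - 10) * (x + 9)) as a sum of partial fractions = -52/(19*(x + 9)) - 43/(19*(x - 10))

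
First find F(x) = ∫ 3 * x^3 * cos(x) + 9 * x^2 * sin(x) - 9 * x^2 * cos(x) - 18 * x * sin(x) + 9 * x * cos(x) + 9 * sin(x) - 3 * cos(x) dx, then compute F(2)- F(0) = 3*sin(2)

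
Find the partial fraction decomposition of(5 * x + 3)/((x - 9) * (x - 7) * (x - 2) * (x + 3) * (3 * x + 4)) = 297/(38750*(3*x + 4)) - 1/(250*(x + 3)) + 13/(1750*(x - 2)) - 19/(1250*(x - 7)) + 2/(217*(x - 9))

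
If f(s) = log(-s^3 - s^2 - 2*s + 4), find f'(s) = (3*s^2 + 2*s + 2)/(s^3 + s^2 + 2*s - 4)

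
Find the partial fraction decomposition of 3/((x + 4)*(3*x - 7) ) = 9/(19*(3*x - 7)) - 3/(19*(x + 4))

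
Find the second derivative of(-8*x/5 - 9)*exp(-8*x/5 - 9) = (-512*x - 2240)*exp(-8*x/5 - 9)/125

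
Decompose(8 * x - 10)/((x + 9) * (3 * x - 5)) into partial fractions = 5/(16*(3*x - 5)) + 41/(16*(x + 9))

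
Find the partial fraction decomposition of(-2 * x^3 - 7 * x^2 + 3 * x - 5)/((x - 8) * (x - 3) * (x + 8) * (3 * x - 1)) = -131/(4600*(3*x - 1)) - 547/(4400*(x + 8)) + 113/(440*(x - 3)) - 1453/(1840*(x - 8))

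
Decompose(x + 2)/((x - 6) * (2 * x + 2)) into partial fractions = -1/(14*(x + 1)) + 4/(7*(x - 6))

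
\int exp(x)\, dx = exp(x) + C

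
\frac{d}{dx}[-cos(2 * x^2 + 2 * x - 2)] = 2*(2*x + 1)*sin(2*(x^2 + x - 1))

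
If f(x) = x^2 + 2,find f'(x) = 2*x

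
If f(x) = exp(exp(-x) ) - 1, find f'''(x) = (-3*exp(x + exp(-x)) - exp(2*x + exp(-x)) - exp(exp(-x)))*exp(-3*x)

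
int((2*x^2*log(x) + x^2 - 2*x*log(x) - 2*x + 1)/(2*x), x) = (x - 1)^2*log(x)/2 + C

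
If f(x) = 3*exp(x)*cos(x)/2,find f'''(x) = -3*sqrt(2)*exp(x)*sin(x + pi/4)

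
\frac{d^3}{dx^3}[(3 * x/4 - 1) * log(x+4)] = (-3*x - 44)/(4*x^3 + 48*x^2 + 192*x + 256)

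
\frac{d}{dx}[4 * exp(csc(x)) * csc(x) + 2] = -4*(1 + 1/sin(x))*exp(1/sin(x))*cos(x)/sin(x)^2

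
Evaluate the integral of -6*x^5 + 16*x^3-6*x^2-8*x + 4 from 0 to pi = -(-2*pi + pi^3)^2 - 2*pi^3 + 4*pi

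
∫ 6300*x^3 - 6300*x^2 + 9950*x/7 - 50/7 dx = 1575*x^4 - 2100*x^3 + 4975*x^2/7 - 50*x/7 + C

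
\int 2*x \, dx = x^2 + C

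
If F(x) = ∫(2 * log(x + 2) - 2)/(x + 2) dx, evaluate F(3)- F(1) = -(-1 + log(3))^2 + (-1 + log(5))^2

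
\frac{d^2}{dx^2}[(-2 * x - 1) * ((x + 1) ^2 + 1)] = -12*x - 10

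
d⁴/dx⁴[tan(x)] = 24*tan(x)^5 + 40*tan(x)^3 + 16*tan(x)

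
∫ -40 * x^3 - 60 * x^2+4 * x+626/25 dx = -10*x^4 - 20*x^3 + 2*x^2 + 626*x/25 + C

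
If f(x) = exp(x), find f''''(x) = exp(x)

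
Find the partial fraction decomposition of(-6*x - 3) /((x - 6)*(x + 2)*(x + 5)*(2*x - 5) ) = 16/(105*(2*x - 5)) - 3/(55*(x + 5)) + 1/(24*(x + 2)) - 39/(616*(x - 6))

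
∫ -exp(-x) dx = exp(-x) + C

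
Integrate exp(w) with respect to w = exp(w) + C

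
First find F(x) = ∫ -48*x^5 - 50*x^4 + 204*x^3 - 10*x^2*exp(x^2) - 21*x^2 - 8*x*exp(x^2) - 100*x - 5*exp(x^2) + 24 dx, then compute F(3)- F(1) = -19*exp(9) - 4698 + 9*E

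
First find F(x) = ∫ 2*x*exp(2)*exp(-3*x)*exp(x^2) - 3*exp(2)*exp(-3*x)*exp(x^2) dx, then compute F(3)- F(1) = -1 + exp(2)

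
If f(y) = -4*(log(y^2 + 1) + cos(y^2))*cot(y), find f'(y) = 4*(2*y^3*sin(y^2)/tan(y) + y^2*log(y^2 + 1)/sin(y)^2 + y^2*cos(y^2)/sin(y)^2 + 2*y*sin(y^2)/tan(y) - 2*y/tan(y) + log(y^2 + 1)/sin(y)^2 + cos(y^2)/sin(y)^2)/(y^2 + 1)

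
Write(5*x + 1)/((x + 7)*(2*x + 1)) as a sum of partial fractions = -3/(13*(2*x + 1)) + 34/(13*(x + 7))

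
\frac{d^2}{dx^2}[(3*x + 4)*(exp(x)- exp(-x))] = (3*x*exp(2*x) - 3*x + 10*exp(2*x) + 2)*exp(-x)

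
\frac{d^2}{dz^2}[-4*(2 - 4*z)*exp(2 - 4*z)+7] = (256*z - 256)*exp(2 - 4*z)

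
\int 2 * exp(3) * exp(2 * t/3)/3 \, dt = exp(2*t/3 + 3) + C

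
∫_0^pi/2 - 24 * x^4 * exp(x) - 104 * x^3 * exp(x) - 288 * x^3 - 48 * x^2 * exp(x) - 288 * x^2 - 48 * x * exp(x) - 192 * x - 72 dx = -2*pi*(3 + 3*pi/2 + pi*exp(pi/2)/2)*(pi + 6 + 3*pi^2/2)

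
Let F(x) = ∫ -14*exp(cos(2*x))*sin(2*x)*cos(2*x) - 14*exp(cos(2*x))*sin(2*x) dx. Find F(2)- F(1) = 7*exp(cos(4))*cos(4) - 7*exp(cos(2))*cos(2)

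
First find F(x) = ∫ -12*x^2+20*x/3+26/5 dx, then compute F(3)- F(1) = -1004/15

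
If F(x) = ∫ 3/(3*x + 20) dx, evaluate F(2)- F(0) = -log(5) + log(13/2)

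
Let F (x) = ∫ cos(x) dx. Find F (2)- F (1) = -sin(1) + sin(2)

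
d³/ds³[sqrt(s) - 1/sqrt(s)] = (3*s + 15)/(8*s^(7/2))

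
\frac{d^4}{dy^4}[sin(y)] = sin(y)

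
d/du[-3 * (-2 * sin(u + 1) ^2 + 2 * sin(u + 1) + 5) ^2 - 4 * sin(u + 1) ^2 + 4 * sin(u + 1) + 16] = 32*sin(2*u + 2) + 6*sin(4*u + 4) - 38*cos(u + 1) - 18*cos(3*u + 3)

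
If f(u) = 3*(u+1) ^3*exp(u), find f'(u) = 3*u^3*exp(u) + 18*u^2*exp(u) + 27*u*exp(u) + 12*exp(u)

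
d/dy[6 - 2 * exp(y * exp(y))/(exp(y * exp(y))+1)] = (-2*y*exp(y*exp(y) + y) - 2*exp(y*exp(y) + y))/(exp(2*y*exp(y)) + 2*exp(y*exp(y)) + 1)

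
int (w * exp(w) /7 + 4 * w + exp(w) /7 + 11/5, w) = w*(70*w + 5*exp(w) + 77)/35 + C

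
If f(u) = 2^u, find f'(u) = 2^u*log(2)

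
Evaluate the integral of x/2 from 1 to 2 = 3/4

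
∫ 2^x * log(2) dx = 2^x + C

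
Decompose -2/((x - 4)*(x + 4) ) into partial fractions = 1/(4*(x + 4)) - 1/(4*(x - 4))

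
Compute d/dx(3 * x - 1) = 3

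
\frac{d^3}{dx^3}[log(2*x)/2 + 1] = x^(-3)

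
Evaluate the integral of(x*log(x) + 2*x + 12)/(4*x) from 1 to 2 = 1/4 + 7*log(2)/2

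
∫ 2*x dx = x^2 + C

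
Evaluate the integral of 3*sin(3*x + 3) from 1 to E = -cos(3 + 3*E) + cos(6)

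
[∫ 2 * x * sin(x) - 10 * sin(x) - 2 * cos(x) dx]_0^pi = -20 + 2*pi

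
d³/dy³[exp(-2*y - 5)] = -8*exp(-2*y - 5)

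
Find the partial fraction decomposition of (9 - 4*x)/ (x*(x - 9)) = -3/(x - 9) - 1/x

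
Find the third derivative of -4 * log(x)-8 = -8/x^3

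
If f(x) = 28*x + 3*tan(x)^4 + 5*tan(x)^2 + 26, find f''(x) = 60*tan(x)^6 + 126*tan(x)^4 + 76*tan(x)^2 + 10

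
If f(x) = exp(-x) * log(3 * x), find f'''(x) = (-x^3*log(x) - x^3*log(3) + 3*x^2 + 3*x + 2)*exp(-x)/x^3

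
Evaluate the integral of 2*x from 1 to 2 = 3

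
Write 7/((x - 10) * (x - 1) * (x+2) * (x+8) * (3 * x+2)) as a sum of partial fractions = 567/(14080*(3*x + 2)) + 7/(21384*(x + 8)) - 7/(864*(x + 2)) - 7/(1215*(x - 1)) + 7/(62208*(x - 10))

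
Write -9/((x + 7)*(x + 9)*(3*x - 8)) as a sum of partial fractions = -81/(1015*(3*x - 8)) - 9/(70*(x + 9)) + 9/(58*(x + 7))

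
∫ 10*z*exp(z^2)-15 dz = -15*z + 5*exp(z^2) + C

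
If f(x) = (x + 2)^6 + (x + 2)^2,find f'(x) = 6*x^5 + 60*x^4 + 240*x^3 + 480*x^2 + 482*x + 196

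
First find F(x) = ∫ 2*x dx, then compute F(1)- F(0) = 1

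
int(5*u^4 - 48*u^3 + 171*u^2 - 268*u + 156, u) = u^5 - 12*u^4 + 57*u^3 - 134*u^2 + 156*u + C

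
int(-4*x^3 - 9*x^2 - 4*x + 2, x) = -x^4 - 3*x^3 - 2*x^2 + 2*x + C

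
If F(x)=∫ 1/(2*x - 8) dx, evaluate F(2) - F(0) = -log(2)/2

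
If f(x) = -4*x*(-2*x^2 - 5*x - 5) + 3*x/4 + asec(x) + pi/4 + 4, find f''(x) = (48*x^6 + 40*x^5 - 96*x^4 - 80*x^3 - 2*x^2*sqrt(1 - 1/x^2) + 48*x^2 + 40*x + sqrt(1 - 1/x^2))/(x^5 - 2*x^3 + x)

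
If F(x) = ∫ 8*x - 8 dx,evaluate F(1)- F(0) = -4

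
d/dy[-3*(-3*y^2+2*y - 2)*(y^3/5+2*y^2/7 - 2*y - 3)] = 9*y^4 + 192*y^3/35 - 1944*y^2/35 - 186*y/7 + 6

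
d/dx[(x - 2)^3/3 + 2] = x^2 - 4*x + 4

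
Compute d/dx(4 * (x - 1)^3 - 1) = 12*x^2 - 24*x + 12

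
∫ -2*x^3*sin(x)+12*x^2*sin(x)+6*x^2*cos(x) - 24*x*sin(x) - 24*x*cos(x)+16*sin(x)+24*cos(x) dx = 2*(x - 2)^3*cos(x) + C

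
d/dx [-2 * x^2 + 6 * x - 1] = 6 - 4*x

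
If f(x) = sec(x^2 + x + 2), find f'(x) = 2*x*tan(x^2 + x + 2)*sec(x^2 + x + 2) + tan(x^2 + x + 2)*sec(x^2 + x + 2)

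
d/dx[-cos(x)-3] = sin(x)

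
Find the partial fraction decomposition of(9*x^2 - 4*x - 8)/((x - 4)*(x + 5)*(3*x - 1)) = 75/(176*(3*x - 1)) + 79/(48*(x + 5)) + 40/(33*(x - 4))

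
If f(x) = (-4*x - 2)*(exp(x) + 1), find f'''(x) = -4*x*exp(x) - 14*exp(x)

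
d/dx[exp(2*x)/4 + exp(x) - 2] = exp(2*x)/2 + exp(x)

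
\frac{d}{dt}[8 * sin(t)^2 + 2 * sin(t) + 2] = 2*(8*sin(t) + 1)*cos(t)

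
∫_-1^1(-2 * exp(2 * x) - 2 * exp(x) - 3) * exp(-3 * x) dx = -exp(3) - exp(2) - 2*E + exp(-3) + exp(-2) + 2*exp(-1)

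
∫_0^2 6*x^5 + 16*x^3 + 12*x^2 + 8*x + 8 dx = 192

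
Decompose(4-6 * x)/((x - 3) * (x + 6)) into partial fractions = -40/(9*(x + 6)) - 14/(9*(x - 3))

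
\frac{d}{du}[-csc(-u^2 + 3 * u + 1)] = (3 - 2*u)*cos(-u^2 + 3*u + 1)/sin(-u^2 + 3*u + 1)^2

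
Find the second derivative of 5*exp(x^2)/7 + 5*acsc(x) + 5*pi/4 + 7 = (20*x^7*exp(x^2) - 30*x^5*exp(x^2) + 70*x^2*sqrt(1 - 1/x^2) + 10*x*exp(x^2) - 35*sqrt(1 - 1/x^2))/(7*x^5 - 14*x^3 + 7*x)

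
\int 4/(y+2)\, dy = 4*log(y + 2) + C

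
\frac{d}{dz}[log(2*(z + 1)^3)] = 3/(z + 1)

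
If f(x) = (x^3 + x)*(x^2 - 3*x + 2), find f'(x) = 5*x^4 - 12*x^3 + 9*x^2 - 6*x + 2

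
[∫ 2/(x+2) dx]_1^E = -log(18) + log(2*(2 + E)^2)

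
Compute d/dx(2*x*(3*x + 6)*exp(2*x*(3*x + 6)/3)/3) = 8*x^3*exp(2*x^2 + 4*x) + 24*x^2*exp(2*x^2 + 4*x) + 20*x*exp(2*x^2 + 4*x) + 4*exp(2*x^2 + 4*x)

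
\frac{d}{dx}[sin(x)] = cos(x)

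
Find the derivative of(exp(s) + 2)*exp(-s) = -2*exp(-s)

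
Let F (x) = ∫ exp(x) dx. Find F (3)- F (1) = -E + exp(3)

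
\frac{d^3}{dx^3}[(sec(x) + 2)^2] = 4*(-1 - 2/cos(x) + 6/cos(x)^2 + 6/cos(x)^3)*sin(x)/cos(x)^2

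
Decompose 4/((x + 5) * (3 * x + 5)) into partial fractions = 6/(5*(3*x + 5)) - 2/(5*(x + 5))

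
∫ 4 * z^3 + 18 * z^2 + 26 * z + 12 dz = z^4 + 6*z^3 + 13*z^2 + 12*z + C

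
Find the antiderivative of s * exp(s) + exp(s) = s*exp(s) + C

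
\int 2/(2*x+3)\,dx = log(2*x/3 + 1) + C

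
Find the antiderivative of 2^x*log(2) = 2^x + C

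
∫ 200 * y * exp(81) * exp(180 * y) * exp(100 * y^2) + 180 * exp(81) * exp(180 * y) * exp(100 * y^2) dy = exp((10*y + 9)^2) + C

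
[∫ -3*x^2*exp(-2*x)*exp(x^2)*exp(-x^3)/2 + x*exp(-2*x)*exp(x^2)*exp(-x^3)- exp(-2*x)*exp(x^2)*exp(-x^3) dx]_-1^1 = -exp(4)/2 + exp(-2)/2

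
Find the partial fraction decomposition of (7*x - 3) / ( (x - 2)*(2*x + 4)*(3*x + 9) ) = -4/(5*(x + 3)) + 17/(24*(x + 2)) + 11/(120*(x - 2))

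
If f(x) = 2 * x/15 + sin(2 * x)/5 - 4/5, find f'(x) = 2*cos(2*x)/5 + 2/15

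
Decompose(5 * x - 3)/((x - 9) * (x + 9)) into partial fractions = 8/(3*(x + 9)) + 7/(3*(x - 9))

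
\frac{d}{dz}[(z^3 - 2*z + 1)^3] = 9*z^8 - 42*z^6 + 18*z^5 + 60*z^4 - 48*z^3 - 15*z^2 + 24*z - 6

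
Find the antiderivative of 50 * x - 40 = 25*x^2 - 40*x + C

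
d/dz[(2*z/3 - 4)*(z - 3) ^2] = 2*z^2 - 16*z + 30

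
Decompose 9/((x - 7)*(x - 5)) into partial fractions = -9/(2*(x - 5)) + 9/(2*(x - 7))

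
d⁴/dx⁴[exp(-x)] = exp(-x)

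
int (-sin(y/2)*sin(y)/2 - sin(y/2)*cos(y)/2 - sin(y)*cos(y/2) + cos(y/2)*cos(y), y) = sqrt(2)*sin(y + pi/4)*cos(y/2) + C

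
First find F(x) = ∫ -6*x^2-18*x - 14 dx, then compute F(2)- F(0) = -80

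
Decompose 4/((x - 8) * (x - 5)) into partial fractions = -4/(3*(x - 5)) + 4/(3*(x - 8))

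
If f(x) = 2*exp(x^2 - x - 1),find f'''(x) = (16*x^3 - 24*x^2 + 36*x - 14)*exp(x^2 - x - 1)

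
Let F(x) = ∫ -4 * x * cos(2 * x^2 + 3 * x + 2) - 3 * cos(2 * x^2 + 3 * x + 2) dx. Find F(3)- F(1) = sin(7) - sin(29)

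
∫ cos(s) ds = sin(s) + C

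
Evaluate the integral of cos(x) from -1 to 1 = 2*sin(1)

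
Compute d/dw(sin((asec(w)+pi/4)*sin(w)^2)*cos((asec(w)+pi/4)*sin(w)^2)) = (4*w^2*sqrt(1 - 1/w^2)*cos(w)*asec(w) + pi*w^2*sqrt(1 - 1/w^2)*cos(w) + 2*sin(w))*sin(w)*sin(sin(w)^2*asec(w) + pi*sin(w)^2/4 + pi/4)*cos(sin(w)^2*asec(w) + pi*sin(w)^2/4 + pi/4)/(w^2*sqrt(1 - 1/w^2))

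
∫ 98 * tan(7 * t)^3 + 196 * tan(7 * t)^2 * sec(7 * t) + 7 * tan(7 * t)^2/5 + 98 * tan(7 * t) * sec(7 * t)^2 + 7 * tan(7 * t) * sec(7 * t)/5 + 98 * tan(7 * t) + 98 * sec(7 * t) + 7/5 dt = 7*(tan(7*t) + sec(7*t))^2 + tan(7*t)/5 + sec(7*t)/5 + C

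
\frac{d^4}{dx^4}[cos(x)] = cos(x)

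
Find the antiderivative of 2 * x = x^2 + C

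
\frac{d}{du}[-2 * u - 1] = -2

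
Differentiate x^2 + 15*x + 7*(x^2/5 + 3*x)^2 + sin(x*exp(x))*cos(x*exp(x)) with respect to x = 28*x^3/25 + 126*x^2/5 - 2*x*exp(x)*sin(x*exp(x))^2 + x*exp(x) + 128*x - 2*exp(x)*sin(x*exp(x))^2 + exp(x) + 15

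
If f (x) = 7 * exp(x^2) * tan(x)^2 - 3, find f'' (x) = 14*(2*x^2*tan(x)^2 + 4*x*tan(x)^3 + 4*x*tan(x) + 3*tan(x)^4 + 5*tan(x)^2 + 1)*exp(x^2)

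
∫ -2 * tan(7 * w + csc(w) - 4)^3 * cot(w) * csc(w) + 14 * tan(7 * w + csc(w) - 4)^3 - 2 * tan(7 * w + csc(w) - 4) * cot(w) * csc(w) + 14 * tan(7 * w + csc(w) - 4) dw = tan(7*w + csc(w) - 4)^2 + C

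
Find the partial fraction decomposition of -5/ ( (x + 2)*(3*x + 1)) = -3/(3*x + 1) + 1/(x + 2)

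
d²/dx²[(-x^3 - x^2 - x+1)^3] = -72*x^7 - 168*x^6 - 252*x^5 - 120*x^4 + 72*x^2 + 12*x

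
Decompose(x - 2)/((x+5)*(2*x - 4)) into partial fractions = 1/(2*(x + 5))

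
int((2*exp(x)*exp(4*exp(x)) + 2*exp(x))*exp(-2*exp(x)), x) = 2*sinh(2*exp(x)) + C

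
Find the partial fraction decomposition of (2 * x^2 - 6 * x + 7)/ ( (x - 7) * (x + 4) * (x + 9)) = 223/(80*(x + 9)) - 63/(55*(x + 4)) + 63/(176*(x - 7))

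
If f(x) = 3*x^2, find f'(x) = 6*x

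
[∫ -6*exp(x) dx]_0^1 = 6 - 6*E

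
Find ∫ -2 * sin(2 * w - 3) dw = cos(2*w - 3) + C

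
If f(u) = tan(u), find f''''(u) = 24*tan(u)^5 + 40*tan(u)^3 + 16*tan(u)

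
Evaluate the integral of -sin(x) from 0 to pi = -2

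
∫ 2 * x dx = x^2 + C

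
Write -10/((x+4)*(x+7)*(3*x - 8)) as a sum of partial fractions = -9/(58*(3*x - 8)) - 10/(87*(x + 7)) + 1/(6*(x + 4))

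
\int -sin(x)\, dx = cos(x) + C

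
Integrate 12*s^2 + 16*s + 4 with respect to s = 4*s^3 + 8*s^2 + 4*s + C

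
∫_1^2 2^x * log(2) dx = 2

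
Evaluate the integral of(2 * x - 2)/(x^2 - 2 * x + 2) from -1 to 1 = -log(5)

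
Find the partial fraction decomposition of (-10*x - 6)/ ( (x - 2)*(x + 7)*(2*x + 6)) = 8/(9*(x + 7)) - 3/(5*(x + 3)) - 13/(45*(x - 2))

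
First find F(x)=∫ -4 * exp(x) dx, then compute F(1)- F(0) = 4 - 4*E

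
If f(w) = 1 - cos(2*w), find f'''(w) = -8*sin(2*w)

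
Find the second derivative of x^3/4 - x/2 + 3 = 3*x/2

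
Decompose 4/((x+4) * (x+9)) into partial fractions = -4/(5*(x + 9)) + 4/(5*(x + 4))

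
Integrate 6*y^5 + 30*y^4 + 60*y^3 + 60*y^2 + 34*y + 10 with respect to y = y^6 + 6*y^5 + 15*y^4 + 20*y^3 + 17*y^2 + 10*y + C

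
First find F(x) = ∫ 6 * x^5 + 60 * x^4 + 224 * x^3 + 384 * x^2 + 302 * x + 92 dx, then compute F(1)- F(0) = 440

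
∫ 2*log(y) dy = 2*y*(log(y) - 1) + C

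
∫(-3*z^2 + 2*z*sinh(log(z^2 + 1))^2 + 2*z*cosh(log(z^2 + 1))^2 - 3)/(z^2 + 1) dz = -3*z + sinh(2*log(z^2 + 1))/2 + C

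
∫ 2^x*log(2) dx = 2^x + C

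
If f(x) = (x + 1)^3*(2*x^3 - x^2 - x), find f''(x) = 60*x^4 + 100*x^3 + 24*x^2 - 24*x - 8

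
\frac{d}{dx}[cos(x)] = -sin(x)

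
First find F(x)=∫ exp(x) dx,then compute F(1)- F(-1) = E - exp(-1)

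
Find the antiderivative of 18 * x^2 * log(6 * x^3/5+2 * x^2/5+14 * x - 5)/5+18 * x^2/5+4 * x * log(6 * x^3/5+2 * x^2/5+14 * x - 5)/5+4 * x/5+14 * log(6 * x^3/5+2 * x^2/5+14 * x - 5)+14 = (6*x^3 + 2*x^2 + 70*x - 25)*log(6*x^3/5 + 2*x^2/5 + 14*x - 5)/5 + C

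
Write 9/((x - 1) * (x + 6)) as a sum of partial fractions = -9/(7*(x + 6)) + 9/(7*(x - 1))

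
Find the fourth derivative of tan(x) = 24*tan(x)^5 + 40*tan(x)^3 + 16*tan(x)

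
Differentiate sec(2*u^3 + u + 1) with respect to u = 6*u^2*tan(2*u^3 + u + 1)*sec(2*u^3 + u + 1) + tan(2*u^3 + u + 1)*sec(2*u^3 + u + 1)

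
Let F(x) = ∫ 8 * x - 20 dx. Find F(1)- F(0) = -16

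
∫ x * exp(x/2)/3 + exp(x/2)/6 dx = (2*x - 3)*exp(x/2)/3 + C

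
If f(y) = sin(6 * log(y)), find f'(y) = 6*cos(6*log(y))/y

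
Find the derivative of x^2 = 2*x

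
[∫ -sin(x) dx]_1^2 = -cos(1) + cos(2)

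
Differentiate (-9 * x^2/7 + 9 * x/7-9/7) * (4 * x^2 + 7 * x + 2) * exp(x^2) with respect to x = -72*x^5*exp(x^2)/7 - 54*x^4*exp(x^2)/7 - 18*x^3*exp(x^2) - 171*x^2*exp(x^2)/7 - 18*x*exp(x^2)/7 - 45*exp(x^2)/7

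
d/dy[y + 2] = 1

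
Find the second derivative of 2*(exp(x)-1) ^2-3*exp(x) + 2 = 8*exp(2*x) - 7*exp(x)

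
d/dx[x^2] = 2*x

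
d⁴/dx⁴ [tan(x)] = 24*tan(x)^5 + 40*tan(x)^3 + 16*tan(x)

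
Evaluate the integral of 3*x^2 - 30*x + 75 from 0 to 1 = 61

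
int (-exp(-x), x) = exp(-x) + C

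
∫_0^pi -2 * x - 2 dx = -pi^2 - 2*pi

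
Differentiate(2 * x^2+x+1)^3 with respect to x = 48*x^5 + 60*x^4 + 72*x^3 + 39*x^2 + 18*x + 3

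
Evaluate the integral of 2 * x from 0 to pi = pi^2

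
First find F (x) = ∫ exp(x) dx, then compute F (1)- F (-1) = E - exp(-1)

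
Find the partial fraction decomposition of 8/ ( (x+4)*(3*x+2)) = 12/(5*(3*x + 2)) - 4/(5*(x + 4))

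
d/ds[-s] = -1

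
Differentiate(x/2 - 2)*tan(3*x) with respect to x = 3*x/(2*cos(3*x)^2) + tan(3*x)/2 - 6/cos(3*x)^2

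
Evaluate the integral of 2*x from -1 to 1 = 0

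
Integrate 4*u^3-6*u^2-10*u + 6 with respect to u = u^4 - 2*u^3 - 5*u^2 + 6*u + C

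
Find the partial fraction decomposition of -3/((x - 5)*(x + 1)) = 1/(2*(x + 1)) - 1/(2*(x - 5))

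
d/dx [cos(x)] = -sin(x)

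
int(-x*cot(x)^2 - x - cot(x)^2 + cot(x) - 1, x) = (x + 1)*cot(x) + C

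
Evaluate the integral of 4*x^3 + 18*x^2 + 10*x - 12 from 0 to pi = -2*pi^2 - 6*pi - 1 + (-1 + 3*pi + pi^2)^2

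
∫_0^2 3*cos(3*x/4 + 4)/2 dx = 2*sin(11/2) - 2*sin(4)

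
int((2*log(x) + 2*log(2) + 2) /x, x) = (log(2*x) + 1)^2 + C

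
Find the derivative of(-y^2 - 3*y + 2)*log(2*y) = (-2*y^2*log(y) - 2*y^2*log(2) - y^2 - 3*y*log(y) - 3*y - 3*y*log(2) + 2)/y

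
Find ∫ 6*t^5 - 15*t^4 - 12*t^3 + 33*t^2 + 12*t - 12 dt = t^6 - 3*t^5 - 3*t^4 + 11*t^3 + 6*t^2 - 12*t + C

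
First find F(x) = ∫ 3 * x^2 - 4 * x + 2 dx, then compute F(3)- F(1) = 14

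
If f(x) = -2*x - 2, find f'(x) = -2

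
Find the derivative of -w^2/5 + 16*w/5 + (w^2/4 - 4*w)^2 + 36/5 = w^3/4 - 6*w^2 + 158*w/5 + 16/5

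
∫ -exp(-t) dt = exp(-t) + C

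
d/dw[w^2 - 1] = 2*w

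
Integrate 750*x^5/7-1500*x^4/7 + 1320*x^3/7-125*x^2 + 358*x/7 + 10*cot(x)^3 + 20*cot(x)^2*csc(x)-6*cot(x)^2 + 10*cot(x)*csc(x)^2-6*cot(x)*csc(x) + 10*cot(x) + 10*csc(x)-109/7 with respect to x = -5*x^3/3 + 2*x^2 - x - 5*(cot(x) + csc(x))^2 + 5*(5*x^3 - 6*x^2 + 3*x - 2)^2/7 + 6*cot(x) + 6*csc(x) + C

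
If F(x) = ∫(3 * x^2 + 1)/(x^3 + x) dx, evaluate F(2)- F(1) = -log(2) + log(10)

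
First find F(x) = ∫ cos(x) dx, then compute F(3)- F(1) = -sin(1) + sin(3)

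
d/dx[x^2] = 2*x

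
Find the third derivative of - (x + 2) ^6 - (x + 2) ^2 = -120*x^3 - 720*x^2 - 1440*x - 960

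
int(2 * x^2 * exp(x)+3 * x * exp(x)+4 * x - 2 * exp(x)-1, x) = -(exp(x) + 1)*(-2*x^2 + x + 1) + C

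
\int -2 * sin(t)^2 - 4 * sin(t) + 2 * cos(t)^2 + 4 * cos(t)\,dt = (sqrt(2)*sin(t + pi/4) + 2)^2 + C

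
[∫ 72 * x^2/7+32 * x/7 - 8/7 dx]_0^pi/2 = 2*pi*(-2 + 2*pi + 3*pi^2/2)/7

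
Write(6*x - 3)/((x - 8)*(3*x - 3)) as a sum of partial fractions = -1/(7*(x - 1)) + 15/(7*(x - 8))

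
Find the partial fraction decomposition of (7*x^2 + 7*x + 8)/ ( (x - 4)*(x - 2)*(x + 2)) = 11/(12*(x + 2)) - 25/(4*(x - 2)) + 37/(3*(x - 4))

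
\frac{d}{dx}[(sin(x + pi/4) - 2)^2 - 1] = cos(2*x) - 4*cos(x + pi/4)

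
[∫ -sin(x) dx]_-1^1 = 0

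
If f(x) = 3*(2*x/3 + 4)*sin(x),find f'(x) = 2*x*cos(x) + 2*sin(x) + 12*cos(x)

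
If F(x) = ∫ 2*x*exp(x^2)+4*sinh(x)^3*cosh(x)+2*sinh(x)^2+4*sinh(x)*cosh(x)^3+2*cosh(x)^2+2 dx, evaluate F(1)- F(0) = 3/4 + E + sinh(2) + cosh(4)/4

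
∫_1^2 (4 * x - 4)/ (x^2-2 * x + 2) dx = 2*log(2)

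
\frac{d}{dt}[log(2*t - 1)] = 2/(2*t - 1)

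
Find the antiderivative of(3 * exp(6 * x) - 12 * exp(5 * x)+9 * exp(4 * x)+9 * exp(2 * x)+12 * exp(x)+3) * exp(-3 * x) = ((exp(x) - 2)*exp(x) - 1)^3*exp(-3*x) + C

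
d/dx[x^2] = 2*x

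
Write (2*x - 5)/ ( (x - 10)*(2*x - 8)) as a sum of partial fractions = -1/(4*(x - 4)) + 5/(4*(x - 10))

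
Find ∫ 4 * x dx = 2*x^2 + C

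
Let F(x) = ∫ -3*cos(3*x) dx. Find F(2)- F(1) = sin(3) - sin(6)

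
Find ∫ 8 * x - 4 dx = 4*x^2 - 4*x + C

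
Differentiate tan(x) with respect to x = cos(x)^(-2)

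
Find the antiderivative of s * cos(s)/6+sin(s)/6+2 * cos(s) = (s/6 + 2)*sin(s) + C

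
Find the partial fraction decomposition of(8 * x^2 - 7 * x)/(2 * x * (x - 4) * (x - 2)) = -9/(4*(x - 2)) + 25/(4*(x - 4))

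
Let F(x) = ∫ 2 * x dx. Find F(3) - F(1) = 8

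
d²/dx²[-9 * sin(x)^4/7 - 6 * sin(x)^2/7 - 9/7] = 144*sin(x)^4/7 - 12*sin(x)^2 - 12/7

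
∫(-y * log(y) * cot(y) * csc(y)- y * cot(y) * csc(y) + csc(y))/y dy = (log(y) + 1)*csc(y) + C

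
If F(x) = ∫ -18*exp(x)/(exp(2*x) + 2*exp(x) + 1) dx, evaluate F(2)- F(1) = -18*exp(2)/(1 + exp(2)) + 18*E/(1 + E)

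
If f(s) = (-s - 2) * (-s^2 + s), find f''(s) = 6*s + 2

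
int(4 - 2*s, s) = -s^2 + 4*s + C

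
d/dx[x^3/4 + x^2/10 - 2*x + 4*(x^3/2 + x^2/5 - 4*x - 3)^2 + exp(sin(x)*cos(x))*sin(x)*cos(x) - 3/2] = 6*x^5 + 4*x^4 - 1584*x^3/25 - 1089*x^2/20 + 593*x/5 + exp(sin(2*x)/2)*sin(4*x)/4 + exp(sin(2*x)/2)*cos(2*x) + 94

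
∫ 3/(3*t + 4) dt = log(3*t + 4) + C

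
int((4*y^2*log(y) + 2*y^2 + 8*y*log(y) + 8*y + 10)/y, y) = 2*((y + 2)^2 + 1)*log(y) + C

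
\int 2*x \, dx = x^2 + C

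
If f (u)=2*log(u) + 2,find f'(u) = 2/u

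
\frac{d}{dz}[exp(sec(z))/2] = exp(sec(z))*tan(z)*sec(z)/2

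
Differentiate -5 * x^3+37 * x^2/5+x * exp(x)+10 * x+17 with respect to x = -15*x^2 + x*exp(x) + 74*x/5 + exp(x) + 10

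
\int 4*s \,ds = 2*s^2 + C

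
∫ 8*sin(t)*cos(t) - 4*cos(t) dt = (2*sin(t) - 1)^2 + C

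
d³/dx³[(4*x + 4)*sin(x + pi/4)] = -4*x*cos(x + pi/4) - 12*sin(x + pi/4) - 4*cos(x + pi/4)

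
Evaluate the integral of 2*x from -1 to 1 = 0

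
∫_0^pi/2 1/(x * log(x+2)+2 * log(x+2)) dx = log(log(pi/2 + 2)) - log(log(2))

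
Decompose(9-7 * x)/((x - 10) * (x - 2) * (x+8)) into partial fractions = 13/(36*(x + 8)) + 1/(16*(x - 2)) - 61/(144*(x - 10))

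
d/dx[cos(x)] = -sin(x)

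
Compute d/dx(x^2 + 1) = 2*x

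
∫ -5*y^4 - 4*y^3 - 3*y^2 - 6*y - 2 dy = -y^5 - y^4 - y^3 - 3*y^2 - 2*y + C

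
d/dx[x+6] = 1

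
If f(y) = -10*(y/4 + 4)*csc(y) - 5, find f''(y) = 5*(y/2 - y/sin(y)^2 + 8 + cos(y)/sin(y) - 16/sin(y)^2)/sin(y)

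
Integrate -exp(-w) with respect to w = exp(-w) + C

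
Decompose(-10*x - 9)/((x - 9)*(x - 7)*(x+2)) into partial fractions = 1/(9*(x + 2)) + 79/(18*(x - 7)) - 9/(2*(x - 9))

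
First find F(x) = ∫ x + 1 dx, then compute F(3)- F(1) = 6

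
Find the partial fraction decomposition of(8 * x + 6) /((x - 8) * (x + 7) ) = 10/(3*(x + 7)) + 14/(3*(x - 8))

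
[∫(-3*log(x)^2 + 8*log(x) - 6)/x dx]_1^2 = -2 - log(2) - (-1 + log(2))^3 + (-1 + log(2))^2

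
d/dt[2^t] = 2^t*log(2)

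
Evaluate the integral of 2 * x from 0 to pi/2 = pi^2/4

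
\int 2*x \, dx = x^2 + C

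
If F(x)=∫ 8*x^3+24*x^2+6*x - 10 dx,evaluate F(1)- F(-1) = -4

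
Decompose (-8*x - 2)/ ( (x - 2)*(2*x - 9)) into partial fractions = -76/(5*(2*x - 9)) + 18/(5*(x - 2))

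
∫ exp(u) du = exp(u) + C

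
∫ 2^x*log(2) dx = 2^x + C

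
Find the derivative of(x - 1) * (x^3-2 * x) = 4*x^3 - 3*x^2 - 4*x + 2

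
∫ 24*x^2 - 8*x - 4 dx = 8*x^3 - 4*x^2 - 4*x + C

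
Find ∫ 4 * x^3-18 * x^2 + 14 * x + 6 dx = x^4 - 6*x^3 + 7*x^2 + 6*x + C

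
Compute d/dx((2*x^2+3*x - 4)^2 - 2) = 16*x^3 + 36*x^2 - 14*x - 24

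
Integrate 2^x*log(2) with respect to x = 2^x + C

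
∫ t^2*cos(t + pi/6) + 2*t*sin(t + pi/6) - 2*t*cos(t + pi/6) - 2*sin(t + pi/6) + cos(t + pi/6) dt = (t - 1)^2*sin(t + pi/6) + C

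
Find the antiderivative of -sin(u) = cos(u) + C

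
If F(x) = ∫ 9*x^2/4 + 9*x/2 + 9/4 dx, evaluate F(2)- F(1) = 57/4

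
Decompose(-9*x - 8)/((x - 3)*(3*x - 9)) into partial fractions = -3/(x - 3) - 35/(3*(x - 3)^2)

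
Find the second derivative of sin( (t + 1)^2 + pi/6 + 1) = -4*t^2*sin(t^2 + 2*t + pi/6 + 2) - 8*t*sin(t^2 + 2*t + pi/6 + 2) - 4*sin(t^2 + 2*t + pi/6 + 2) + 2*cos(t^2 + 2*t + pi/6 + 2)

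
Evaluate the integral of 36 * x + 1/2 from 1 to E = -37/2 + E/2 + 18*exp(2)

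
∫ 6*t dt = 3*t^2 + C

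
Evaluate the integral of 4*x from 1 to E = -2 + 2*exp(2)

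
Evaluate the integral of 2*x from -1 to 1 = 0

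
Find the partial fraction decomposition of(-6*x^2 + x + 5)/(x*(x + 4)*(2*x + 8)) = -101/(32*(x + 4)) + 95/(8*(x + 4)^2) + 5/(32*x)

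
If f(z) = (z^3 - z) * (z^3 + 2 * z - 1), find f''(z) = 30*z^4 + 12*z^2 - 6*z - 4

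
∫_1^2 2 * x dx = 3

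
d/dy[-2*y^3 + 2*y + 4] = 2 - 6*y^2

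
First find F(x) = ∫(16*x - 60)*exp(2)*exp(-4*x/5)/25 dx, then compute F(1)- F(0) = -2*exp(2) + 6*exp(6/5)/5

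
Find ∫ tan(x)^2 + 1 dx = tan(x) + C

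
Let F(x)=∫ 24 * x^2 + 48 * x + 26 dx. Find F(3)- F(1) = 452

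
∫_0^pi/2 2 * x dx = pi^2/4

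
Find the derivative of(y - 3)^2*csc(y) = (-y^2*cos(y)/sin(y) + 2*y + 6*y*cos(y)/sin(y) - 6 - 9*cos(y)/sin(y))/sin(y)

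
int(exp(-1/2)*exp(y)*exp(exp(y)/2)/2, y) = exp(exp(y)/2 - 1/2) + C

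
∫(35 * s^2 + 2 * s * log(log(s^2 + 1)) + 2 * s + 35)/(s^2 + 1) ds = 35*s + log(s^2 + 1)*log(log(s^2 + 1)) + C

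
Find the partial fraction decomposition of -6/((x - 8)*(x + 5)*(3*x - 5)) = 27/(190*(3*x - 5)) - 3/(130*(x + 5)) - 6/(247*(x - 8))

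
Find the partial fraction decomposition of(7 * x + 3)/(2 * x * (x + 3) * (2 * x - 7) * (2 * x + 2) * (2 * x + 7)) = -43/(490*(2*x + 7)) + 55/(11466*(2*x - 7)) + 3/(52*(x + 3)) - 1/(90*(x + 1)) - 1/(196*x)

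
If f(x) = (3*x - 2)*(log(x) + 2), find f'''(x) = (-3*x - 4)/x^3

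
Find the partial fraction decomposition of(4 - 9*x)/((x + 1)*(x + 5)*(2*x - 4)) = 7/(8*(x + 5)) - 13/(24*(x + 1)) - 1/(3*(x - 2))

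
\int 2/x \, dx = 2*log(x) + C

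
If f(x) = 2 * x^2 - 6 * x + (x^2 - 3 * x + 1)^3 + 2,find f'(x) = 6*x^5 - 45*x^4 + 120*x^3 - 135*x^2 + 64*x - 15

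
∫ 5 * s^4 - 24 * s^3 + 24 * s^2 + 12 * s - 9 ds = s^5 - 6*s^4 + 8*s^3 + 6*s^2 - 9*s + C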